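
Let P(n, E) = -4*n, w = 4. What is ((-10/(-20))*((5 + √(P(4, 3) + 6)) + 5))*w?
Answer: 20 + 2*I*√10 ≈ 20.0 + 6.3246*I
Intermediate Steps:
((-10/(-20))*((5 + √(P(4, 3) + 6)) + 5))*w = ((-10/(-20))*((5 + √(-4*4 + 6)) + 5))*4 = ((-10*(-1/20))*((5 + √(-16 + 6)) + 5))*4 = (((5 + √(-10)) + 5)/2)*4 = (((5 + I*√10) + 5)/2)*4 = ((10 + I*√10)/2)*4 = (5 + I*√10/2)*4 = 20 + 2*I*√10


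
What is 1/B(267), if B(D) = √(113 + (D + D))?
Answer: √647/647 ≈ 0.039314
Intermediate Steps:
B(D) = √(113 + 2*D)
1/B(267) = 1/(√(113 + 2*267)) = 1/(√(113 + 534)) = 1/(√647) = √647/647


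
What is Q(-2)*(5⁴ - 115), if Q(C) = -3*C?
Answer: 3060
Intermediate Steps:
Q(-2)*(5⁴ - 115) = (-3*(-2))*(5⁴ - 115) = 6*(625 - 115) = 6*510 = 3060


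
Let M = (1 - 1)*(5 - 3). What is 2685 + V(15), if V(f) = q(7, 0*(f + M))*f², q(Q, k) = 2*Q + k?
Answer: 5835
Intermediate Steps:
M = 0 (M = 0*2 = 0)
q(Q, k) = k + 2*Q
V(f) = 14*f² (V(f) = (0*(f + 0) + 2*7)*f² = (0*f + 14)*f² = (0 + 14)*f² = 14*f²)
2685 + V(15) = 2685 + 14*15² = 2685 + 14*225 = 2685 + 3150 = 5835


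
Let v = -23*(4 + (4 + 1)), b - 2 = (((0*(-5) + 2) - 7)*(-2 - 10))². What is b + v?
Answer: 3395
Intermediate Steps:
b = 3602 (b = 2 + (((0*(-5) + 2) - 7)*(-2 - 10))² = 2 + (((0 + 2) - 7)*(-12))² = 2 + ((2 - 7)*(-12))² = 2 + (-5*(-12))² = 2 + 60² = 2 + 3600 = 3602)
v = -207 (v = -23*(4 + 5) = -23*9 = -207)
b + v = 3602 - 207 = 3395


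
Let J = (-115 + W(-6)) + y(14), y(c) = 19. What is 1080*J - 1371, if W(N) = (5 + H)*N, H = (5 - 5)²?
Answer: -137451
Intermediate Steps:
H = 0 (H = 0² = 0)
W(N) = 5*N (W(N) = (5 + 0)*N = 5*N)
J = -126 (J = (-115 + 5*(-6)) + 19 = (-115 - 30) + 19 = -145 + 19 = -126)
1080*J - 1371 = 1080*(-126) - 1371 = -136080 - 1371 = -137451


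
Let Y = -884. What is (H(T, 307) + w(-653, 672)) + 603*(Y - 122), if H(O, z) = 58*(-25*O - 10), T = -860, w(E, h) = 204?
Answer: 640006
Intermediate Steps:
H(O, z) = -580 - 1450*O (H(O, z) = 58*(-10 - 25*O) = -580 - 1450*O)
(H(T, 307) + w(-653, 672)) + 603*(Y - 122) = ((-580 - 1450*(-860)) + 204) + 603*(-884 - 122) = ((-580 + 1247000) + 204) + 603*(-1006) = (1246420 + 204) - 606618 = 1246624 - 606618 = 640006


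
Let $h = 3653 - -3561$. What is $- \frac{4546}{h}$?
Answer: $- \frac{2273}{3607} \approx -0.63016$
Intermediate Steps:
$h = 7214$ ($h = 3653 + 3561 = 7214$)
$- \frac{4546}{h} = - \frac{4546}{7214} = \left(-4546\right) \frac{1}{7214} = - \frac{2273}{3607}$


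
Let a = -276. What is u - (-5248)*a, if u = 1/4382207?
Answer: -6347398964735/4382207 ≈ -1.4484e+6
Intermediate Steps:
u = 1/4382207 ≈ 2.2820e-7
u - (-5248)*a = 1/4382207 - (-5248)*(-276) = 1/4382207 - 1*1448448 = 1/4382207 - 1448448 = -6347398964735/4382207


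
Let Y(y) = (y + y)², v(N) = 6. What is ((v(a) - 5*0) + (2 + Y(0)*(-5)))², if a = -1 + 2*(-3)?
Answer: 64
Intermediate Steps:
a = -7 (a = -1 - 6 = -7)
Y(y) = 4*y² (Y(y) = (2*y)² = 4*y²)
((v(a) - 5*0) + (2 + Y(0)*(-5)))² = ((6 - 5*0) + (2 + (4*0²)*(-5)))² = ((6 + 0) + (2 + (4*0)*(-5)))² = (6 + (2 + 0*(-5)))² = (6 + (2 + 0))² = (6 + 2)² = 8² = 64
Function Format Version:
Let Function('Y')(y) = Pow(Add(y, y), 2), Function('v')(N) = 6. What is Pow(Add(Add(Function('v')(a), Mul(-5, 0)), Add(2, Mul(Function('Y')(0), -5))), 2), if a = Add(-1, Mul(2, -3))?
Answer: 64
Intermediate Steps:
a = -7 (a = Add(-1, -6) = -7)
Function('Y')(y) = Mul(4, Pow(y, 2)) (Function('Y')(y) = Pow(Mul(2, y), 2) = Mul(4, Pow(y, 2)))
Pow(Add(Add(Function('v')(a), Mul(-5, 0)), Add(2, Mul(Function('Y')(0), -5))), 2) = Pow(Add(Add(6, Mul(-5, 0)), Add(2, Mul(Mul(4, Pow(0, 2)), -5))), 2) = Pow(Add(Add(6, 0), Add(2, Mul(Mul(4, 0), -5))), 2) = Pow(Add(6, Add(2, Mul(0, -5))), 2) = Pow(Add(6, Add(2, 0)), 2) = Pow(Add(6, 2), 2) = Pow(8, 2) = 64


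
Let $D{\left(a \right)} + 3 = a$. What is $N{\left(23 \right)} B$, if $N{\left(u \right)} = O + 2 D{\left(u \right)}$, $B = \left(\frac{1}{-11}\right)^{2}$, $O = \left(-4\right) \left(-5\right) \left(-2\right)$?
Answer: $0$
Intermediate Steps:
$D{\left(a \right)} = -3 + a$
$O = -40$ ($O = 20 \left(-2\right) = -40$)
$B = \frac{1}{121}$ ($B = \left(- \frac{1}{11}\right)^{2} = \frac{1}{121} \approx 0.0082645$)
$N{\left(u \right)} = -46 + 2 u$ ($N{\left(u \right)} = -40 + 2 \left(-3 + u\right) = -40 + \left(-6 + 2 u\right) = -46 + 2 u$)
$N{\left(23 \right)} B = \left(-46 + 2 \cdot 23\right) \frac{1}{121} = \left(-46 + 46\right) \frac{1}{121} = 0 \cdot \frac{1}{121} = 0$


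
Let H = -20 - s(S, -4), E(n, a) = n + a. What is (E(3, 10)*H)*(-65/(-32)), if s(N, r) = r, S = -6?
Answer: -845/2 ≈ -422.50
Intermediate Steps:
E(n, a) = a + n
H = -16 (H = -20 - 1*(-4) = -20 + 4 = -16)
(E(3, 10)*H)*(-65/(-32)) = ((10 + 3)*(-16))*(-65/(-32)) = (13*(-16))*(-65*(-1/32)) = -208*65/32 = -845/2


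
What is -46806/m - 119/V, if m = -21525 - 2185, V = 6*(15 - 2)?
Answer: 414689/924690 ≈ 0.44846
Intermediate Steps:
V = 78 (V = 6*13 = 78)
m = -23710
-46806/m - 119/V = -46806/(-23710) - 119/78 = -46806*(-1/23710) - 119*1/78 = 23403/11855 - 119/78 = 414689/924690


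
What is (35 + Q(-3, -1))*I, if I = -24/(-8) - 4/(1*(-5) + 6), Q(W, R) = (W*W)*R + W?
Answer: -23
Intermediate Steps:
Q(W, R) = W + R*W² (Q(W, R) = W²*R + W = R*W² + W = W + R*W²)
I = -1 (I = -24*(-⅛) - 4/(-5 + 6) = 3 - 4/1 = 3 - 4*1 = 3 - 4 = -1)
(35 + Q(-3, -1))*I = (35 - 3*(1 - 1*(-3)))*(-1) = (35 - 3*(1 + 3))*(-1) = (35 - 3*4)*(-1) = (35 - 12)*(-1) = 23*(-1) = -23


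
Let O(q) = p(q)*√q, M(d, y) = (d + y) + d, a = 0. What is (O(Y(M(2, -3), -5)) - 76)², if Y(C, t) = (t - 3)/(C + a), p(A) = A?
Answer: 5264 + 2432*I*√2 ≈ 5264.0 + 3439.4*I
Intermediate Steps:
M(d, y) = y + 2*d
Y(C, t) = (-3 + t)/C (Y(C, t) = (t - 3)/(C + 0) = (-3 + t)/C)
O(q) = q^(3/2) (O(q) = q*√q = q^(3/2))
(O(Y(M(2, -3), -5)) - 76)² = (((-3 - 5)/(-3 + 2*2))^(3/2) - 76)² = ((-8/(-3 + 4))^(3/2) - 76)² = ((-8/1)^(3/2) - 76)² = ((1*(-8))^(3/2) - 76)² = ((-8)^(3/2) - 76)² = (-16*I*√2 - 76)² = (-76 - 16*I*√2)²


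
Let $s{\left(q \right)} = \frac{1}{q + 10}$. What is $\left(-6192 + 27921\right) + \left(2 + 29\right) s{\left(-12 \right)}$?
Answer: $\frac{43427}{2} \approx 21714.0$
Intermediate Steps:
$s{\left(q \right)} = \frac{1}{10 + q}$
$\left(-6192 + 27921\right) + \left(2 + 29\right) s{\left(-12 \right)} = \left(-6192 + 27921\right) + \frac{2 + 29}{10 - 12} = 21729 + \frac{31}{-2} = 21729 + 31 \left(- \frac{1}{2}\right) = 21729 - \frac{31}{2} = \frac{43427}{2}$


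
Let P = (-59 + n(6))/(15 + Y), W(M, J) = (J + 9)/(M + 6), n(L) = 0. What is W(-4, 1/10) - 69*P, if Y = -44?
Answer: -78781/580 ≈ -135.83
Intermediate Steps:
W(M, J) = (9 + J)/(6 + M)
P = 59/29 (P = (-59 + 0)/(15 - 44) = -59/(-29) = -59*(-1/29) = 59/29 ≈ 2.0345)
W(-4, 1/10) - 69*P = (9 + 1/10)/(6 - 4) - 69*59/29 = (9 + 1/10)/2 - 4071/29 = (1/2)*(91/10) - 4071/29 = 91/20 - 4071/29 = -78781/580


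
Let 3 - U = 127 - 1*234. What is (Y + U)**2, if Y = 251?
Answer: 130321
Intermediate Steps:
U = 110 (U = 3 - (127 - 1*234) = 3 - (127 - 234) = 3 - 1*(-107) = 3 + 107 = 110)
(Y + U)**2 = (251 + 110)**2 = 361**2 = 130321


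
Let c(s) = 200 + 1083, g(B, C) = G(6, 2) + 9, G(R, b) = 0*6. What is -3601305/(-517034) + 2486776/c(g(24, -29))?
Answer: 1290368216699/663354622 ≈ 1945.2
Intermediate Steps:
G(R, b) = 0
g(B, C) = 9 (g(B, C) = 0 + 9 = 9)
c(s) = 1283
-3601305/(-517034) + 2486776/c(g(24, -29)) = -3601305/(-517034) + 2486776/1283 = -3601305*(-1/517034) + 2486776*(1/1283) = 3601305/517034 + 2486776/1283 = 1290368216699/663354622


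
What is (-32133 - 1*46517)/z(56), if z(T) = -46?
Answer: 39325/23 ≈ 1709.8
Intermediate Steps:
(-32133 - 1*46517)/z(56) = (-32133 - 1*46517)/(-46) = (-32133 - 46517)*(-1/46) = -78650*(-1/46) = 39325/23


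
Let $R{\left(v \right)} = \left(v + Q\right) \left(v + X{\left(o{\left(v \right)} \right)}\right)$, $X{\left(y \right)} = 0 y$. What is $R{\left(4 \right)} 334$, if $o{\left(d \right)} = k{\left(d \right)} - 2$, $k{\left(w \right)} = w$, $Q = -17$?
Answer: $-17368$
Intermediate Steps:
$o{\left(d \right)} = -2 + d$ ($o{\left(d \right)} = d - 2 = -2 + d$)
$X{\left(y \right)} = 0$
$R{\left(v \right)} = v \left(-17 + v\right)$ ($R{\left(v \right)} = \left(v - 17\right) \left(v + 0\right) = \left(-17 + v\right) v = v \left(-17 + v\right)$)
$R{\left(4 \right)} 334 = 4 \left(-17 + 4\right) 334 = 4 \left(-13\right) 334 = \left(-52\right) 334 = -17368$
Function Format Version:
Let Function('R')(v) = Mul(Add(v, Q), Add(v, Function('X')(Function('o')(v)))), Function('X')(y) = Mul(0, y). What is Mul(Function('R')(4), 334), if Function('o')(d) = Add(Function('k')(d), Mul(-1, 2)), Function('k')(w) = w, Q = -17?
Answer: -17368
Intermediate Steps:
Function('o')(d) = Add(-2, d) (Function('o')(d) = Add(d, Mul(-1, 2)) = Add(d, -2) = Add(-2, d))
Function('X')(y) = 0
Function('R')(v) = Mul(v, Add(-17, v)) (Function('R')(v) = Mul(Add(v, -17), Add(v, 0)) = Mul(Add(-17, v), v) = Mul(v, Add(-17, v)))
Mul(Function('R')(4), 334) = Mul(Mul(4, Add(-17, 4)), 334) = Mul(Mul(4, -13), 334) = Mul(-52, 334) = -17368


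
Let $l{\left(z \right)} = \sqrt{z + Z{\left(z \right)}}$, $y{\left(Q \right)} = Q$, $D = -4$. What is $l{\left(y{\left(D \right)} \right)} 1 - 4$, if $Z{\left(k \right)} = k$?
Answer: $-4 + 2 i \sqrt{2} \approx -4.0 + 2.8284 i$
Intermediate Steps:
$l{\left(z \right)} = \sqrt{2} \sqrt{z}$ ($l{\left(z \right)} = \sqrt{z + z} = \sqrt{2 z} = \sqrt{2} \sqrt{z}$)
$l{\left(y{\left(D \right)} \right)} 1 - 4 = \sqrt{2} \sqrt{-4} \cdot 1 - 4 = \sqrt{2} \cdot 2 i 1 - 4 = 2 i \sqrt{2} \cdot 1 - 4 = 2 i \sqrt{2} - 4 = -4 + 2 i \sqrt{2}$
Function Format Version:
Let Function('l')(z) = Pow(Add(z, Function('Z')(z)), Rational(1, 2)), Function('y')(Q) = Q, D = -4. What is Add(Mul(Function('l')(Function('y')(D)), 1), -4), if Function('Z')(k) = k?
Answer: Add(-4, Mul(2, I, Pow(2, Rational(1, 2)))) ≈ Add(-4.0000, Mul(2.8284, I))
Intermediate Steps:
Function('l')(z) = Mul(Pow(2, Rational(1, 2)), Pow(z, Rational(1, 2))) (Function('l')(z) = Pow(Add(z, z), Rational(1, 2)) = Pow(Mul(2, z), Rational(1, 2)) = Mul(Pow(2, Rational(1, 2)), Pow(z, Rational(1, 2))))
Add(Mul(Function('l')(Function('y')(D)), 1), -4) = Add(Mul(Mul(Pow(2, Rational(1, 2)), Pow(-4, Rational(1, 2))), 1), -4) = Add(Mul(Mul(Pow(2, Rational(1, 2)), Mul(2, I)), 1), -4) = Add(Mul(Mul(2, I, Pow(2, Rational(1, 2))), 1), -4) = Add(Mul(2, I, Pow(2, Rational(1, 2))), -4) = Add(-4, Mul(2, I, Pow(2, Rational(1, 2))))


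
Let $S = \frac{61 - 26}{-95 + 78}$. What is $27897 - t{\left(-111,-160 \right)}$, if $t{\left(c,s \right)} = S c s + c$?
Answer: $\frac{1097736}{17} \approx 64573.0$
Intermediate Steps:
$S = - \frac{35}{17}$ ($S = \frac{35}{-17} = 35 \left(- \frac{1}{17}\right) = - \frac{35}{17} \approx -2.0588$)
$t{\left(c,s \right)} = c - \frac{35 c s}{17}$ ($t{\left(c,s \right)} = - \frac{35 c}{17} s + c = - \frac{35 c s}{17} + c = c - \frac{35 c s}{17}$)
$27897 - t{\left(-111,-160 \right)} = 27897 - \frac{1}{17} \left(-111\right) \left(17 - -5600\right) = 27897 - \frac{1}{17} \left(-111\right) \left(17 + 5600\right) = 27897 - \frac{1}{17} \left(-111\right) 5617 = 27897 - - \frac{623487}{17} = 27897 + \frac{623487}{17} = \frac{1097736}{17}$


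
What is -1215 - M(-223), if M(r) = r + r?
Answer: -769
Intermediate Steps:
M(r) = 2*r
-1215 - M(-223) = -1215 - 2*(-223) = -1215 - 1*(-446) = -1215 + 446 = -769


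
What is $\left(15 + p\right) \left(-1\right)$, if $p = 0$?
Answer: $-15$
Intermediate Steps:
$\left(15 + p\right) \left(-1\right) = \left(15 + 0\right) \left(-1\right) = 15 \left(-1\right) = -15$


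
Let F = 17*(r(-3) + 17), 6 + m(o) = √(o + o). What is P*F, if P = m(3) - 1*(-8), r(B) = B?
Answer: 476 + 238*√6 ≈ 1059.0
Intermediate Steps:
m(o) = -6 + √2*√o (m(o) = -6 + √(o + o) = -6 + √(2*o) = -6 + √2*√o)
F = 238 (F = 17*(-3 + 17) = 17*14 = 238)
P = 2 + √6 (P = (-6 + √2*√3) - 1*(-8) = (-6 + √6) + 8 = 2 + √6 ≈ 4.4495)
P*F = (2 + √6)*238 = 476 + 238*√6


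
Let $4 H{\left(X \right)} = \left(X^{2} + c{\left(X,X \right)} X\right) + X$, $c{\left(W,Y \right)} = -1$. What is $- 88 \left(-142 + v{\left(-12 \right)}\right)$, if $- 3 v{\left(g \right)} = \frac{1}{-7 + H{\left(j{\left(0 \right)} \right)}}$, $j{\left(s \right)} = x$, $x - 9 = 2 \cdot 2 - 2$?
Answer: $\frac{3486736}{279} \approx 12497.0$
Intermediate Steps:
$x = 11$ ($x = 9 + \left(2 \cdot 2 - 2\right) = 9 + \left(4 - 2\right) = 9 + 2 = 11$)
$j{\left(s \right)} = 11$
$H{\left(X \right)} = \frac{X^{2}}{4}$ ($H{\left(X \right)} = \frac{\left(X^{2} - X\right) + X}{4} = \frac{X^{2}}{4}$)
$v{\left(g \right)} = - \frac{4}{279}$ ($v{\left(g \right)} = - \frac{1}{3 \left(-7 + \frac{11^{2}}{4}\right)} = - \frac{1}{3 \left(-7 + \frac{1}{4} \cdot 121\right)} = - \frac{1}{3 \left(-7 + \frac{121}{4}\right)} = - \frac{1}{3 \cdot \frac{93}{4}} = \left(- \frac{1}{3}\right) \frac{4}{93} = - \frac{4}{279}$)
$- 88 \left(-142 + v{\left(-12 \right)}\right) = - 88 \left(-142 - \frac{4}{279}\right) = \left(-88\right) \left(- \frac{39622}{279}\right) = \frac{3486736}{279}$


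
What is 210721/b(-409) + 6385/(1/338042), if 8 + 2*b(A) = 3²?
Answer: 2158819612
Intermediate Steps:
b(A) = ½ (b(A) = -4 + (½)*3² = -4 + (½)*9 = -4 + 9/2 = ½)
210721/b(-409) + 6385/(1/338042) = 210721/(½) + 6385/(1/338042) = 210721*2 + 6385/(1/338042) = 421442 + 6385*338042 = 421442 + 2158398170 = 2158819612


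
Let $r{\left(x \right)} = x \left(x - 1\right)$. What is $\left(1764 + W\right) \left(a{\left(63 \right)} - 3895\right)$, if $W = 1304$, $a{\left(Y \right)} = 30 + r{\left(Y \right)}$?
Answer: $125788$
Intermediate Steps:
$r{\left(x \right)} = x \left(-1 + x\right)$
$a{\left(Y \right)} = 30 + Y \left(-1 + Y\right)$
$\left(1764 + W\right) \left(a{\left(63 \right)} - 3895\right) = \left(1764 + 1304\right) \left(\left(30 + 63 \left(-1 + 63\right)\right) - 3895\right) = 3068 \left(\left(30 + 63 \cdot 62\right) - 3895\right) = 3068 \left(\left(30 + 3906\right) - 3895\right) = 3068 \left(3936 - 3895\right) = 3068 \cdot 41 = 125788$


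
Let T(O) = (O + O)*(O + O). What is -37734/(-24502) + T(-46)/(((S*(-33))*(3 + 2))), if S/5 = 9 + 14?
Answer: 11056907/10107075 ≈ 1.0940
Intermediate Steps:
T(O) = 4*O**2 (T(O) = (2*O)*(2*O) = 4*O**2)
S = 115 (S = 5*(9 + 14) = 5*23 = 115)
-37734/(-24502) + T(-46)/(((S*(-33))*(3 + 2))) = -37734/(-24502) + (4*(-46)**2)/(((115*(-33))*(3 + 2))) = -37734*(-1/24502) + (4*2116)/((-3795*5)) = 18867/12251 + 8464/(-18975) = 18867/12251 + 8464*(-1/18975) = 18867/12251 - 368/825 = 11056907/10107075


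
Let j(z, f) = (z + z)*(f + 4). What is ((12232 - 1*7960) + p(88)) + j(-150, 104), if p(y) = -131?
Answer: -28259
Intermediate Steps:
j(z, f) = 2*z*(4 + f) (j(z, f) = (2*z)*(4 + f) = 2*z*(4 + f))
((12232 - 1*7960) + p(88)) + j(-150, 104) = ((12232 - 1*7960) - 131) + 2*(-150)*(4 + 104) = ((12232 - 7960) - 131) + 2*(-150)*108 = (4272 - 131) - 32400 = 4141 - 32400 = -28259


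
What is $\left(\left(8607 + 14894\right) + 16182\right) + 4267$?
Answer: $43950$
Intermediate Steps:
$\left(\left(8607 + 14894\right) + 16182\right) + 4267 = \left(23501 + 16182\right) + 4267 = 39683 + 4267 = 43950$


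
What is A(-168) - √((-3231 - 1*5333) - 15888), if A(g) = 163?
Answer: 163 - 2*I*√6113 ≈ 163.0 - 156.37*I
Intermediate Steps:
A(-168) - √((-3231 - 1*5333) - 15888) = 163 - √((-3231 - 1*5333) - 15888) = 163 - √((-3231 - 5333) - 15888) = 163 - √(-8564 - 15888) = 163 - √(-24452) = 163 - 2*I*√6113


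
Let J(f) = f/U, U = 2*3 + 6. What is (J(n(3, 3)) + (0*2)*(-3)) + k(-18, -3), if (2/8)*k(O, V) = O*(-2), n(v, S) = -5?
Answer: 1723/12 ≈ 143.58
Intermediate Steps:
U = 12 (U = 6 + 6 = 12)
k(O, V) = -8*O (k(O, V) = 4*(O*(-2)) = 4*(-2*O) = -8*O)
J(f) = f/12
(J(n(3, 3)) + (0*2)*(-3)) + k(-18, -3) = ((1/12)*(-5) + (0*2)*(-3)) - 8*(-18) = (-5/12 + 0*(-3)) + 144 = (-5/12 + 0) + 144 = -5/12 + 144 = 1723/12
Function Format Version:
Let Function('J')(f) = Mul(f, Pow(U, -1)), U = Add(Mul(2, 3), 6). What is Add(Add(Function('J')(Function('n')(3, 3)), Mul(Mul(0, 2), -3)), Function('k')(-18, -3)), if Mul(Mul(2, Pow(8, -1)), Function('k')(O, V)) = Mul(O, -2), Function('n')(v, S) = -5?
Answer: Rational(1723, 12) ≈ 143.58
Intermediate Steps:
U = 12 (U = Add(6, 6) = 12)
Function('k')(O, V) = Mul(-8, O) (Function('k')(O, V) = Mul(4, Mul(O, -2)) = Mul(4, Mul(-2, O)) = Mul(-8, O))
Function('J')(f) = Mul(Rational(1, 12), f) (Function('J')(f) = Mul(f, Pow(12, -1)) = Mul(f, Rational(1, 12)) = Mul(Rational(1, 12), f))
Add(Add(Function('J')(Function('n')(3, 3)), Mul(Mul(0, 2), -3)), Function('k')(-18, -3)) = Add(Add(Mul(Rational(1, 12), -5), Mul(Mul(0, 2), -3)), Mul(-8, -18)) = Add(Add(Rational(-5, 12), Mul(0, -3)), 144) = Add(Add(Rational(-5, 12), 0), 144) = Add(Rational(-5, 12), 144) = Rational(1723, 12)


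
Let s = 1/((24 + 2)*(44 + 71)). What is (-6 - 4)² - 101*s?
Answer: 298899/2990 ≈ 99.966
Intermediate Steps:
s = 1/2990 (s = 1/(26*115) = 1/2990 ≈ 0.00033445)
(-6 - 4)² - 101*s = (-6 - 4)² - 101*1/2990 = (-10)² - 101/2990 = 100 - 101/2990 = 298899/2990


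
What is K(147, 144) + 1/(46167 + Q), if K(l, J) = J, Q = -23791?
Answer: 3222145/22376 ≈ 144.00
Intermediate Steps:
K(147, 144) + 1/(46167 + Q) = 144 + 1/(46167 - 23791) = 144 + 1/22376 = 3222145/22376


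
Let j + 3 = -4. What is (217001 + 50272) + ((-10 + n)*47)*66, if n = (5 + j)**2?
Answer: 248661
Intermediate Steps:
j = -7 (j = -3 - 4 = -7)
n = 4 (n = (5 - 7)**2 = (-2)**2 = 4)
(217001 + 50272) + ((-10 + n)*47)*66 = (217001 + 50272) + ((-10 + 4)*47)*66 = 267273 - 6*47*66 = 267273 - 282*66 = 267273 - 18612 = 248661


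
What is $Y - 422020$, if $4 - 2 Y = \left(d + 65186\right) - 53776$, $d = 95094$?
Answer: $-475270$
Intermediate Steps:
$Y = -53250$ ($Y = 2 - \frac{\left(95094 + 65186\right) - 53776}{2} = 2 - \frac{160280 - 53776}{2} = 2 - 53252 = -53250$)
$Y - 422020 = -53250 - 422020 = -475270$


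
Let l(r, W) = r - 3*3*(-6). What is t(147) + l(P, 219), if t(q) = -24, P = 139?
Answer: 169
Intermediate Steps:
l(r, W) = 54 + r (l(r, W) = r - 9*(-6) = r + 54 = 54 + r)
t(147) + l(P, 219) = -24 + (54 + 139) = -24 + 193 = 169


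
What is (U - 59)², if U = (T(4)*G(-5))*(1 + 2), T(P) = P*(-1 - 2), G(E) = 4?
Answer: 41209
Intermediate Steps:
T(P) = -3*P (T(P) = P*(-3) = -3*P)
U = -144 (U = (-3*4*4)*(1 + 2) = -12*4*3 = -48*3 = -144)
(U - 59)² = (-144 - 59)² = (-203)² = 41209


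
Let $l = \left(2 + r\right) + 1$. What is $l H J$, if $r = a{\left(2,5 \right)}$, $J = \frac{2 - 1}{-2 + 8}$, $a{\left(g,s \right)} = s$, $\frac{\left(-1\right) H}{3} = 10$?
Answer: $-40$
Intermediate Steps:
$H = -30$ ($H = \left(-3\right) 10 = -30$)
$J = \frac{1}{6}$ ($J = 1 \cdot \frac{1}{6} = \frac{1}{6} \approx 0.16667$)
$r = 5$
$l = 8$ ($l = \left(2 + 5\right) + 1 = 7 + 1 = 8$)
$l H J = 8 \left(-30\right) \frac{1}{6} = \left(-240\right) \frac{1}{6} = -40$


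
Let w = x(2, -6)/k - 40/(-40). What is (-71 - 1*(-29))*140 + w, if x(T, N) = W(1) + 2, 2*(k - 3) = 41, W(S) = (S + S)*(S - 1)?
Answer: -276309/47 ≈ -5878.9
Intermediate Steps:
W(S) = 2*S*(-1 + S) (W(S) = (2*S)*(-1 + S) = 2*S*(-1 + S))
k = 47/2 (k = 3 + (½)*41 = 3 + 41/2 = 47/2 ≈ 23.500)
x(T, N) = 2 (x(T, N) = 2*1*(-1 + 1) + 2 = 2*1*0 + 2 = 0 + 2 = 2)
w = 51/47 (w = 2/(47/2) - 40/(-40) = 2*(2/47) - 40*(-1/40) = 4/47 + 1 = 51/47 ≈ 1.0851)
(-71 - 1*(-29))*140 + w = (-71 - 1*(-29))*140 + 51/47 = (-71 + 29)*140 + 51/47 = -42*140 + 51/47 = -5880 + 51/47 = -276309/47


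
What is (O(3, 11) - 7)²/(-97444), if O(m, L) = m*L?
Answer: -169/24361 ≈ -0.0069373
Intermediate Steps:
O(m, L) = L*m
(O(3, 11) - 7)²/(-97444) = (11*3 - 7)²/(-97444) = (33 - 7)²*(-1/97444) = 26²*(-1/97444) = 676*(-1/97444) = -169/24361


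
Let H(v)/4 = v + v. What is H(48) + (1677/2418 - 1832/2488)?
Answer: 7403463/19282 ≈ 383.96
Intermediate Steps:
H(v) = 8*v (H(v) = 4*(v + v) = 4*(2*v) = 8*v)
H(48) + (1677/2418 - 1832/2488) = 8*48 + (1677/2418 - 1832/2488) = 384 + (1677*(1/2418) - 1832*1/2488) = 384 + (43/62 - 229/311) = 384 - 825/19282 = 7403463/19282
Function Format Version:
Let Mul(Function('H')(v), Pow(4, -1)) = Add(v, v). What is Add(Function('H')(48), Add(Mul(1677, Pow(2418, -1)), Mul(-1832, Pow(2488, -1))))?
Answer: Rational(7403463, 19282) ≈ 383.96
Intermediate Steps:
Function('H')(v) = Mul(8, v) (Function('H')(v) = Mul(4, Add(v, v)) = Mul(4, Mul(2, v)) = Mul(8, v))
Add(Function('H')(48), Add(Mul(1677, Pow(2418, -1)), Mul(-1832, Pow(2488, -1)))) = Add(Mul(8, 48), Add(Mul(1677, Pow(2418, -1)), Mul(-1832, Pow(2488, -1)))) = Add(384, Add(Mul(1677, Rational(1, 2418)), Mul(-1832, Rational(1, 2488)))) = Add(384, Add(Rational(43, 62), Rational(-229, 311))) = Add(384, Rational(-825, 19282)) = Rational(7403463, 19282)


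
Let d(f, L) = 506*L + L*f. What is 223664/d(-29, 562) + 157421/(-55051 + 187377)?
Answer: 35898519809/17736580062 ≈ 2.0240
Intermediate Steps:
223664/d(-29, 562) + 157421/(-55051 + 187377) = 223664/((562*(506 - 29))) + 157421/(-55051 + 187377) = 223664/((562*477)) + 157421/132326 = 223664/268074 + 157421*(1/132326) = 223664*(1/268074) + 157421/132326 = 111832/134037 + 157421/132326 = 35898519809/17736580062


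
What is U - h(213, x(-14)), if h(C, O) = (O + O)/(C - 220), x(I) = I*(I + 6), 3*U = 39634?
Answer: 39730/3 ≈ 13243.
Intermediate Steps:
U = 39634/3 (U = (1/3)*39634 = 39634/3 ≈ 13211.)
x(I) = I*(6 + I)
h(C, O) = 2*O/(-220 + C) (h(C, O) = (2*O)/(-220 + C) = 2*O/(-220 + C))
U - h(213, x(-14)) = 39634/3 - 2*(-14*(6 - 14))/(-220 + 213) = 39634/3 - 2*(-14*(-8))/(-7) = 39634/3 - 2*112*(-1)/7 = 39634/3 - 1*(-32) = 39634/3 + 32 = 39730/3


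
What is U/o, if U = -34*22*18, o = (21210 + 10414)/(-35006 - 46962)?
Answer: 137952144/3953 ≈ 34898.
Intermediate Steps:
o = -3953/10246 (o = 31624/(-81968) = 31624*(-1/81968) = -3953/10246 ≈ -0.38581)
U = -13464 (U = -748*18 = -13464)
U/o = -13464/(-3953/10246) = -13464*(-10246/3953) = 137952144/3953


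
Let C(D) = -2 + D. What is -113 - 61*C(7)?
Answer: -418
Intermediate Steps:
-113 - 61*C(7) = -113 - 61*(-2 + 7) = -113 - 61*5 = -113 - 305 = -418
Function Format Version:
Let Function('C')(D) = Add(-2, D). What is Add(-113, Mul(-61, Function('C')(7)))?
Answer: -418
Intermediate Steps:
Add(-113, Mul(-61, Function('C')(7))) = Add(-113, Mul(-61, Add(-2, 7))) = Add(-113, Mul(-61, 5)) = Add(-113, -305) = -418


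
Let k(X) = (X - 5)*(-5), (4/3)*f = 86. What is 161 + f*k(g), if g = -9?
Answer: 4676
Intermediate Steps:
f = 129/2 (f = (¾)*86 = 129/2 ≈ 64.500)
k(X) = 25 - 5*X (k(X) = (-5 + X)*(-5) = 25 - 5*X)
161 + f*k(g) = 161 + 129*(25 - 5*(-9))/2 = 161 + 129*(25 + 45)/2 = 161 + (129/2)*70 = 161 + 4515 = 4676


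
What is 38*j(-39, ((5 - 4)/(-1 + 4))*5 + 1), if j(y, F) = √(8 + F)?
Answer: 152*√6/3 ≈ 124.11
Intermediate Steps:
38*j(-39, ((5 - 4)/(-1 + 4))*5 + 1) = 38*√(8 + (((5 - 4)/(-1 + 4))*5 + 1)) = 38*√(8 + ((1/3)*5 + 1)) = 38*√(8 + ((1*(⅓))*5 + 1)) = 38*√(8 + ((⅓)*5 + 1)) = 38*√(8 + (5/3 + 1)) = 38*√(8 + 8/3) = 38*√(32/3) = 38*(4*√6/3) = 152*√6/3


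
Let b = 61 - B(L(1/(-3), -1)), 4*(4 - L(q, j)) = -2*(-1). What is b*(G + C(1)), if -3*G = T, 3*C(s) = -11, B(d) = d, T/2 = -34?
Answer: 2185/2 ≈ 1092.5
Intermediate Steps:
T = -68 (T = 2*(-34) = -68)
L(q, j) = 7/2 (L(q, j) = 4 - (-1)*(-1)/2 = 4 - 1/4*2 = 4 - 1/2 = 7/2)
C(s) = -11/3 (C(s) = (1/3)*(-11) = -11/3)
b = 115/2 (b = 61 - 1*7/2 = 61 - 7/2 = 115/2 ≈ 57.500)
G = 68/3 (G = -1/3*(-68) = 68/3 ≈ 22.667)
b*(G + C(1)) = 115*(68/3 - 11/3)/2 = (115/2)*19 = 2185/2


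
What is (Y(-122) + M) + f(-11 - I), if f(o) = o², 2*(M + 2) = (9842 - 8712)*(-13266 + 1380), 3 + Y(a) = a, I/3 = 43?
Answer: -6696117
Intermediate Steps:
I = 129 (I = 3*43 = 129)
Y(a) = -3 + a
M = -6715592 (M = -2 + ((9842 - 8712)*(-13266 + 1380))/2 = -2 + (1130*(-11886))/2 = -2 + (½)*(-13431180) = -2 - 6715590 = -6715592)
(Y(-122) + M) + f(-11 - I) = ((-3 - 122) - 6715592) + (-11 - 1*129)² = (-125 - 6715592) + (-11 - 129)² = -6715717 + (-140)² = -6715717 + 19600 = -6696117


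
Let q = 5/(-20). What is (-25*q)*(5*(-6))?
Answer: -375/2 ≈ -187.50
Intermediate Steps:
q = -¼ (q = 5*(-1/20) = -¼ ≈ -0.25000)
(-25*q)*(5*(-6)) = (-25*(-¼))*(5*(-6)) = (25/4)*(-30) = -375/2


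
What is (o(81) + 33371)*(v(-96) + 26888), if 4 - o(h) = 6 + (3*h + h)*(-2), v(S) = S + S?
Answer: 908117832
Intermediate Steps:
v(S) = 2*S
o(h) = -2 + 8*h (o(h) = 4 - (6 + (3*h + h)*(-2)) = 4 - (6 + (4*h)*(-2)) = 4 - (6 - 8*h) = 4 + (-6 + 8*h) = -2 + 8*h)
(o(81) + 33371)*(v(-96) + 26888) = ((-2 + 8*81) + 33371)*(2*(-96) + 26888) = ((-2 + 648) + 33371)*(-192 + 26888) = (646 + 33371)*26696 = 34017*26696 = 908117832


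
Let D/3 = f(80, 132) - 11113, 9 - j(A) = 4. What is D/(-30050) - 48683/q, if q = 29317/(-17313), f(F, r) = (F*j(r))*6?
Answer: 25328372126013/880975850 ≈ 28750.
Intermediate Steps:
j(A) = 5 (j(A) = 9 - 1*4 = 9 - 4 = 5)
f(F, r) = 30*F (f(F, r) = (F*5)*6 = (5*F)*6 = 30*F)
q = -29317/17313 (q = 29317*(-1/17313) = -29317/17313 ≈ -1.6934)
D = -26139 (D = 3*(30*80 - 11113) = 3*(2400 - 11113) = 3*(-8713) = -26139)
D/(-30050) - 48683/q = -26139/(-30050) - 48683/(-29317/17313) = -26139*(-1/30050) - 48683*(-17313/29317) = 26139/30050 + 842848779/29317 = 25328372126013/880975850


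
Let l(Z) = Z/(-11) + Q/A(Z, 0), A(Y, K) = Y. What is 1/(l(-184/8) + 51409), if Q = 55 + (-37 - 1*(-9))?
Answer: 253/13006709 ≈ 1.9451e-5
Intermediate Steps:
Q = 27 (Q = 55 + (-37 + 9) = 55 - 28 = 27)
l(Z) = 27/Z - Z/11 (l(Z) = Z/(-11) + 27/Z = Z*(-1/11) + 27/Z = -Z/11 + 27/Z = 27/Z - Z/11)
1/(l(-184/8) + 51409) = 1/((27/((-184/8)) - (-184)/(11*8)) + 51409) = 1/((27/((-184*⅛)) - (-184)/(11*8)) + 51409) = 1/((27/(-23) - 1/11*(-23)) + 51409) = 1/((27*(-1/23) + 23/11) + 51409) = 1/((-27/23 + 23/11) + 51409) = 1/(232/253 + 51409) = 1/(13006709/253) = 253/13006709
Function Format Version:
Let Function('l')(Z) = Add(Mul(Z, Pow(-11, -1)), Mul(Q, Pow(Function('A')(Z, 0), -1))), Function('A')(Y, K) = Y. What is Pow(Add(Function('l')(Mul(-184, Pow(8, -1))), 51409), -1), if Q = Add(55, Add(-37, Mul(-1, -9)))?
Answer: Rational(253, 13006709) ≈ 1.9451e-5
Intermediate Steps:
Q = 27 (Q = Add(55, Add(-37, 9)) = Add(55, -28) = 27)
Function('l')(Z) = Add(Mul(27, Pow(Z, -1)), Mul(Rational(-1, 11), Z)) (Function('l')(Z) = Add(Mul(Z, Pow(-11, -1)), Mul(27, Pow(Z, -1))) = Add(Mul(Z, Rational(-1, 11)), Mul(27, Pow(Z, -1))) = Add(Mul(Rational(-1, 11), Z), Mul(27, Pow(Z, -1))) = Add(Mul(27, Pow(Z, -1)), Mul(Rational(-1, 11), Z)))
Pow(Add(Function('l')(Mul(-184, Pow(8, -1))), 51409), -1) = Pow(Add(Add(Mul(27, Pow(Mul(-184, Pow(8, -1)), -1)), Mul(Rational(-1, 11), Mul(-184, Pow(8, -1)))), 51409), -1) = Pow(Add(Add(Mul(27, Pow(Mul(-184, Rational(1, 8)), -1)), Mul(Rational(-1, 11), Mul(-184, Rational(1, 8)))), 51409), -1) = Pow(Add(Add(Mul(27, Pow(-23, -1)), Mul(Rational(-1, 11), -23)), 51409), -1) = Pow(Add(Add(Mul(27, Rational(-1, 23)), Rational(23, 11)), 51409), -1) = Pow(Add(Add(Rational(-27, 23), Rational(23, 11)), 51409), -1) = Pow(Add(Rational(232, 253), 51409), -1) = Pow(Rational(13006709, 253), -1) = Rational(253, 13006709)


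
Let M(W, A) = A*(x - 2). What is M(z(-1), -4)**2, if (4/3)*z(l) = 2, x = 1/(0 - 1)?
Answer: 144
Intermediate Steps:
x = -1 (x = 1/(-1) = -1)
z(l) = 3/2 (z(l) = (3/4)*2 = 3/2)
M(W, A) = -3*A (M(W, A) = A*(-1 - 2) = A*(-3) = -3*A)
M(z(-1), -4)**2 = (-3*(-4))**2 = 12**2 = 144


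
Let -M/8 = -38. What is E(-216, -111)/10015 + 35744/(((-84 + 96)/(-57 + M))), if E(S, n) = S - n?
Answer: 4421005513/6009 ≈ 7.3573e+5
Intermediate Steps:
M = 304 (M = -8*(-38) = 304)
E(-216, -111)/10015 + 35744/(((-84 + 96)/(-57 + M))) = (-216 - 1*(-111))/10015 + 35744/(((-84 + 96)/(-57 + 304))) = (-216 + 111)*(1/10015) + 35744/((12/247)) = -105*1/10015 + 35744/((12*(1/247))) = -21/2003 + 35744/(12/247) = -21/2003 + 35744*(247/12) = -21/2003 + 2207192/3 = 4421005513/6009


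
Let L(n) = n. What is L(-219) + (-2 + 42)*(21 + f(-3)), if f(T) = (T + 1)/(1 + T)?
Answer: 661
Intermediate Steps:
f(T) = 1 (f(T) = (1 + T)/(1 + T) = 1)
L(-219) + (-2 + 42)*(21 + f(-3)) = -219 + (-2 + 42)*(21 + 1) = -219 + 40*22 = -219 + 880 = 661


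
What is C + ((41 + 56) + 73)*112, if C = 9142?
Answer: 28182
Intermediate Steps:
C + ((41 + 56) + 73)*112 = 9142 + ((41 + 56) + 73)*112 = 9142 + (97 + 73)*112 = 9142 + 170*112 = 9142 + 19040 = 28182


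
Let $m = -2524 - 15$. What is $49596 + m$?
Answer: $47057$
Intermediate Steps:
$m = -2539$
$49596 + m = 49596 - 2539 = 47057$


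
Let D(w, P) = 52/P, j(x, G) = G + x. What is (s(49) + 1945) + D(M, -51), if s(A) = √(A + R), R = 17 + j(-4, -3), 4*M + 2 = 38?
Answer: 99143/51 + √59 ≈ 1951.7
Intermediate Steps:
M = 9 (M = -½ + (¼)*38 = -½ + 19/2 = 9)
R = 10 (R = 17 + (-3 - 4) = 17 - 7 = 10)
s(A) = √(10 + A) (s(A) = √(A + 10) = √(10 + A))
(s(49) + 1945) + D(M, -51) = (√(10 + 49) + 1945) + 52/(-51) = (√59 + 1945) + 52*(-1/51) = (1945 + √59) - 52/51 = 99143/51 + √59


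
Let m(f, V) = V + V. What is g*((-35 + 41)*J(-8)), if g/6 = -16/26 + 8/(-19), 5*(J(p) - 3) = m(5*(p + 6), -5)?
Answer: -9216/247 ≈ -37.312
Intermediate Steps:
m(f, V) = 2*V
J(p) = 1 (J(p) = 3 + (2*(-5))/5 = 3 + (⅕)*(-10) = 3 - 2 = 1)
g = -1536/247 (g = 6*(-16/26 + 8/(-19)) = 6*(-16*1/26 + 8*(-1/19)) = 6*(-8/13 - 8/19) = 6*(-256/247) = -1536/247 ≈ -6.2186)
g*((-35 + 41)*J(-8)) = -1536*(-35 + 41)/247 = -9216/247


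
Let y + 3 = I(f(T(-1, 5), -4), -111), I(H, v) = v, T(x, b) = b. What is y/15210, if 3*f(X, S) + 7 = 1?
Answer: -19/2535 ≈ -0.0074951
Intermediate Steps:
f(X, S) = -2 (f(X, S) = -7/3 + (1/3)*1 = -7/3 + 1/3 = -2)
y = -114 (y = -3 - 111 = -114)
y/15210 = -114/15210 = -114*1/15210 = -19/2535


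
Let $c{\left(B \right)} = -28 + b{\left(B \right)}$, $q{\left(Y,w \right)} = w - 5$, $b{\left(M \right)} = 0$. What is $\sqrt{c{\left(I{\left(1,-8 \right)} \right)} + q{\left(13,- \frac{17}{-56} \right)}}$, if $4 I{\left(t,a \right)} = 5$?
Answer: $\frac{i \sqrt{25634}}{28} \approx 5.7181 i$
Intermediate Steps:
$I{\left(t,a \right)} = \frac{5}{4}$ ($I{\left(t,a \right)} = \frac{1}{4} \cdot 5 = \frac{5}{4}$)
$q{\left(Y,w \right)} = -5 + w$ ($q{\left(Y,w \right)} = w - 5 = -5 + w$)
$c{\left(B \right)} = -28$ ($c{\left(B \right)} = -28 + 0 = -28$)
$\sqrt{c{\left(I{\left(1,-8 \right)} \right)} + q{\left(13,- \frac{17}{-56} \right)}} = \sqrt{-28 - \left(5 + \frac{17}{-56}\right)} = \sqrt{-28 - \frac{263}{56}} = \sqrt{- \frac{1831}{56}} = \frac{i \sqrt{25634}}{28}$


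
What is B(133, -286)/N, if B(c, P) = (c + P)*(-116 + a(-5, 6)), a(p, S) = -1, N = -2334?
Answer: -5967/778 ≈ -7.6697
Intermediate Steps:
B(c, P) = -117*P - 117*c (B(c, P) = (c + P)*(-116 - 1) = (P + c)*(-117) = -117*P - 117*c)
B(133, -286)/N = (-117*(-286) - 117*133)/(-2334) = (33462 - 15561)*(-1/2334) = 17901*(-1/2334) = -5967/778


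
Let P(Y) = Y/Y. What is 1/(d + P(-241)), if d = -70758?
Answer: -1/70757 ≈ -1.4133e-5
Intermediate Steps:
P(Y) = 1
1/(d + P(-241)) = 1/(-70758 + 1) = 1/(-70757) = -1/70757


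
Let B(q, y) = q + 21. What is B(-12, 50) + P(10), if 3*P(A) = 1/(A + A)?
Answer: 541/60 ≈ 9.0167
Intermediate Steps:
B(q, y) = 21 + q
P(A) = 1/(6*A) (P(A) = 1/(3*(A + A)) = 1/(3*((2*A))) = (1/(2*A))/3 = 1/(6*A))
B(-12, 50) + P(10) = (21 - 12) + (⅙)/10 = 9 + (⅙)*(⅒) = 9 + 1/60 = 541/60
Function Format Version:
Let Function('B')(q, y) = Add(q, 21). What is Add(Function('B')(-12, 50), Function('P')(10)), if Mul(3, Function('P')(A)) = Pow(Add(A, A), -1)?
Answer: Rational(541, 60) ≈ 9.0167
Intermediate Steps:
Function('B')(q, y) = Add(21, q)
Function('P')(A) = Mul(Rational(1, 6), Pow(A, -1)) (Function('P')(A) = Mul(Rational(1, 3), Pow(Add(A, A), -1)) = Mul(Rational(1, 3), Pow(Mul(2, A), -1)) = Mul(Rational(1, 3), Mul(Rational(1, 2), Pow(A, -1))) = Mul(Rational(1, 6), Pow(A, -1)))
Add(Function('B')(-12, 50), Function('P')(10)) = Add(Add(21, -12), Mul(Rational(1, 6), Pow(10, -1))) = Add(9, Mul(Rational(1, 6), Rational(1, 10))) = Add(9, Rational(1, 60)) = Rational(541, 60)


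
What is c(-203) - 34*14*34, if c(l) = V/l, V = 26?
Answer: -3285378/203 ≈ -16184.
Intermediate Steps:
c(l) = 26/l
c(-203) - 34*14*34 = 26/(-203) - 34*14*34 = 26*(-1/203) - 476*34 = -26/203 - 1*16184 = -26/203 - 16184 = -3285378/203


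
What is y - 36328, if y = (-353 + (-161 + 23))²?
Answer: 204753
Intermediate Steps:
y = 241081 (y = (-353 - 138)² = (-491)² = 241081)
y - 36328 = 241081 - 36328 = 204753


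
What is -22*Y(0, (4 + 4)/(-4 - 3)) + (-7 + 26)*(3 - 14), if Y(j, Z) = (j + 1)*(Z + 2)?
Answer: -1595/7 ≈ -227.86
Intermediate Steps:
Y(j, Z) = (1 + j)*(2 + Z)
-22*Y(0, (4 + 4)/(-4 - 3)) + (-7 + 26)*(3 - 14) = -22*(2 + (4 + 4)/(-4 - 3) + 2*0 + ((4 + 4)/(-4 - 3))*0) + (-7 + 26)*(3 - 14) = -22*(2 + 8/(-7) + 0 + (8/(-7))*0) + 19*(-11) = -22*(2 + 8*(-⅐) + 0 + (8*(-⅐))*0) - 209 = -22*(2 - 8/7 + 0 - 8/7*0) - 209 = -22*(2 - 8/7 + 0 + 0) - 209 = -22*6/7 - 209 = -132/7 - 209 = -1595/7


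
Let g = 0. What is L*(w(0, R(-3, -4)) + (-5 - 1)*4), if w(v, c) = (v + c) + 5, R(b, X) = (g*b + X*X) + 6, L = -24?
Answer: -72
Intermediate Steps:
R(b, X) = 6 + X² (R(b, X) = (0*b + X*X) + 6 = (0 + X²) + 6 = X² + 6 = 6 + X²)
w(v, c) = 5 + c + v (w(v, c) = (c + v) + 5 = 5 + c + v)
L*(w(0, R(-3, -4)) + (-5 - 1)*4) = -24*((5 + (6 + (-4)²) + 0) + (-5 - 1)*4) = -24*((5 + (6 + 16) + 0) - 6*4) = -24*((5 + 22 + 0) - 24) = -24*(27 - 24) = -24*3 = -72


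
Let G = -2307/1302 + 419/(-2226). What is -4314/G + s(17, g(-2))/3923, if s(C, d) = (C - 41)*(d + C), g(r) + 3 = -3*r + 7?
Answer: 291939403113/132656245 ≈ 2200.7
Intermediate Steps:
g(r) = 4 - 3*r (g(r) = -3 + (-3*r + 7) = -3 + (7 - 3*r) = 4 - 3*r)
G = -67630/34503 (G = -2307*1/1302 + 419*(-1/2226) = -769/434 - 419/2226 = -67630/34503 ≈ -1.9601)
s(C, d) = (-41 + C)*(C + d)
-4314/G + s(17, g(-2))/3923 = -4314/(-67630/34503) + (17² - 41*17 - 41*(4 - 3*(-2)) + 17*(4 - 3*(-2)))/3923 = -4314*(-34503/67630) + (289 - 697 - 41*(4 + 6) + 17*(4 + 6))*(1/3923) = 74422971/33815 + (289 - 697 - 41*10 + 17*10)*(1/3923) = 74422971/33815 + (289 - 697 - 410 + 170)*(1/3923) = 74422971/33815 - 648*1/3923 = 74422971/33815 - 648/3923 = 291939403113/132656245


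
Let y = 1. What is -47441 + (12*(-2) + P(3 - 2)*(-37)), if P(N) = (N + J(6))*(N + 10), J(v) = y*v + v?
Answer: -52756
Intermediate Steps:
J(v) = 2*v (J(v) = 1*v + v = v + v = 2*v)
P(N) = (10 + N)*(12 + N) (P(N) = (N + 2*6)*(N + 10) = (N + 12)*(10 + N) = (12 + N)*(10 + N) = (10 + N)*(12 + N))
-47441 + (12*(-2) + P(3 - 2)*(-37)) = -47441 + (12*(-2) + (120 + (3 - 2)² + 22*(3 - 2))*(-37)) = -47441 + (-24 + (120 + 1² + 22*1)*(-37)) = -47441 + (-24 + (120 + 1 + 22)*(-37)) = -47441 + (-24 + 143*(-37)) = -47441 + (-24 - 5291) = -47441 - 5315 = -52756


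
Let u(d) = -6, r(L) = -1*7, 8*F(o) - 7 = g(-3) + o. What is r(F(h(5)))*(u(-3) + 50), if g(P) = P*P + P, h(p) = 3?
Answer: -308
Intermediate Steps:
g(P) = P + P² (g(P) = P² + P = P + P²)
F(o) = 13/8 + o/8 (F(o) = 7/8 + (-3*(1 - 3) + o)/8 = 7/8 + (-3*(-2) + o)/8 = 7/8 + (6 + o)/8 = 7/8 + (¾ + o/8) = 13/8 + o/8)
r(L) = -7
r(F(h(5)))*(u(-3) + 50) = -7*(-6 + 50) = -7*44 = -308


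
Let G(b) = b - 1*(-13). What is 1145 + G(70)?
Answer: 1228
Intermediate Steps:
G(b) = 13 + b (G(b) = b + 13 = 13 + b)
1145 + G(70) = 1145 + (13 + 70) = 1145 + 83 = 1228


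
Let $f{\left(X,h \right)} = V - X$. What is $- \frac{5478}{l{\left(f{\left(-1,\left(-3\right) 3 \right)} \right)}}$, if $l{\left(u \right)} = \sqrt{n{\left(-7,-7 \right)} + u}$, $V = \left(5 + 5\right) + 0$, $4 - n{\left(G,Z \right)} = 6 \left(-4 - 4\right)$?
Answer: $- \frac{1826 \sqrt{7}}{7} \approx -690.16$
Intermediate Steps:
$n{\left(G,Z \right)} = 52$ ($n{\left(G,Z \right)} = 4 - 6 \left(-4 - 4\right) = 4 - 6 \left(-8\right) = 4 - -48 = 4 + 48 = 52$)
$V = 10$ ($V = 10 + 0 = 10$)
$f{\left(X,h \right)} = 10 - X$
$l{\left(u \right)} = \sqrt{52 + u}$
$- \frac{5478}{l{\left(f{\left(-1,\left(-3\right) 3 \right)} \right)}} = - \frac{5478}{\sqrt{52 + \left(10 - -1\right)}} = - \frac{5478}{\sqrt{52 + \left(10 + 1\right)}} = - \frac{5478}{\sqrt{52 + 11}} = - \frac{5478}{\sqrt{63}} = - \frac{5478}{3 \sqrt{7}} = - 5478 \frac{\sqrt{7}}{21} = - \frac{1826 \sqrt{7}}{7}$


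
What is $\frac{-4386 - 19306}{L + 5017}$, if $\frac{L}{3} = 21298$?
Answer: $- \frac{23692}{68911} \approx -0.34381$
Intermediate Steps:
$L = 63894$ ($L = 3 \cdot 21298 = 63894$)
$\frac{-4386 - 19306}{L + 5017} = \frac{-4386 - 19306}{63894 + 5017} = - \frac{23692}{68911}$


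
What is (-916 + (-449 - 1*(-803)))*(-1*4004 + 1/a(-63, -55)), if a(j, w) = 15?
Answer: 33753158/15 ≈ 2.2502e+6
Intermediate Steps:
(-916 + (-449 - 1*(-803)))*(-1*4004 + 1/a(-63, -55)) = (-916 + (-449 - 1*(-803)))*(-1*4004 + 1/15) = (-916 + (-449 + 803))*(-4004 + 1/15) = (-916 + 354)*(-60059/15) = -562*(-60059/15) = 33753158/15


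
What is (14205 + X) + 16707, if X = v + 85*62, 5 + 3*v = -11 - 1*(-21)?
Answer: 108551/3 ≈ 36184.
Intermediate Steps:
v = 5/3 (v = -5/3 + (-11 - 1*(-21))/3 = -5/3 + (-11 + 21)/3 = -5/3 + (⅓)*10 = -5/3 + 10/3 = 5/3 ≈ 1.6667)
X = 15815/3 (X = 5/3 + 85*62 = 5/3 + 5270 = 15815/3 ≈ 5271.7)
(14205 + X) + 16707 = (14205 + 15815/3) + 16707 = 58430/3 + 16707 = 108551/3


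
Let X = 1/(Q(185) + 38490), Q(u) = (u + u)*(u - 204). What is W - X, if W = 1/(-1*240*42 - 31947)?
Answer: -73487/1322169420 ≈ -5.5581e-5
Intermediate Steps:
W = -1/42027 (W = 1/(-240*42 - 31947) = 1/(-10080 - 31947) = 1/(-42027) = -1/42027 ≈ -2.3794e-5)
Q(u) = 2*u*(-204 + u) (Q(u) = (2*u)*(-204 + u) = 2*u*(-204 + u))
X = 1/31460 (X = 1/(2*185*(-204 + 185) + 38490) = 1/(2*185*(-19) + 38490) = 1/(-7030 + 38490) = 1/31460 ≈ 3.1786e-5)
W - X = -1/42027 - 1*1/31460 = -1/42027 - 1/31460 = -73487/1322169420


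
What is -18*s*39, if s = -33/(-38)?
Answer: -11583/19 ≈ -609.63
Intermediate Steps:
s = 33/38 (s = -33*(-1/38) = 33/38 ≈ 0.86842)
-18*s*39 = -18*33/38*39 = -297/19*39 = -11583/19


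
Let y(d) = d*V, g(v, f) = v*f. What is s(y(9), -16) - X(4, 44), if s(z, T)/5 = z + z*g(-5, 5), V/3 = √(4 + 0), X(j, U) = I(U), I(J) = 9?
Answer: -6489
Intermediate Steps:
g(v, f) = f*v
X(j, U) = 9
V = 6 (V = 3*√(4 + 0) = 3*√4 = 3*2 = 6)
y(d) = 6*d (y(d) = d*6 = 6*d)
s(z, T) = -120*z (s(z, T) = 5*(z + z*(5*(-5))) = 5*(z + z*(-25)) = 5*(z - 25*z) = 5*(-24*z) = -120*z)
s(y(9), -16) - X(4, 44) = -720*9 - 1*9 = -120*54 - 9 = -6480 - 9 = -6489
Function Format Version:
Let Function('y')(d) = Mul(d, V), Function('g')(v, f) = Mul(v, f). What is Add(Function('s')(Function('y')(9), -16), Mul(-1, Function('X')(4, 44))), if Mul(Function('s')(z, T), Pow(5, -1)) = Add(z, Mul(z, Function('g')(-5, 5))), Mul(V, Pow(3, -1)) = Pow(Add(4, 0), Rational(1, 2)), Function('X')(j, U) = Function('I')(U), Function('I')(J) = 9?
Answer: -6489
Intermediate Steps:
Function('g')(v, f) = Mul(f, v)
Function('X')(j, U) = 9
V = 6 (V = Mul(3, Pow(Add(4, 0), Rational(1, 2))) = Mul(3, Pow(4, Rational(1, 2))) = Mul(3, 2) = 6)
Function('y')(d) = Mul(6, d) (Function('y')(d) = Mul(d, 6) = Mul(6, d))
Function('s')(z, T) = Mul(-120, z) (Function('s')(z, T) = Mul(5, Add(z, Mul(z, Mul(5, -5)))) = Mul(5, Add(z, Mul(z, -25))) = Mul(5, Add(z, Mul(-25, z))) = Mul(5, Mul(-24, z)) = Mul(-120, z))
Add(Function('s')(Function('y')(9), -16), Mul(-1, Function('X')(4, 44))) = Add(Mul(-120, Mul(6, 9)), Mul(-1, 9)) = Add(Mul(-120, 54), -9) = Add(-6480, -9) = -6489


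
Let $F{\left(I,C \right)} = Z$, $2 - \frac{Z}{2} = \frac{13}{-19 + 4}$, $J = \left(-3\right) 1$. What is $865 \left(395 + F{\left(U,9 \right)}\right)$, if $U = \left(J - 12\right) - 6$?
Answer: $\frac{1039903}{3} \approx 3.4663 \cdot 10^{5}$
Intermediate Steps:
$J = -3$
$U = -21$ ($U = \left(-3 - 12\right) - 6 = -15 - 6 = -21$)
$Z = \frac{86}{15}$ ($Z = 4 - 2 \frac{13}{-19 + 4} = 4 - 2 \frac{13}{-15} = 4 - 2 \cdot 13 \left(- \frac{1}{15}\right) = 4 - - \frac{26}{15} = 4 + \frac{26}{15} = \frac{86}{15} \approx 5.7333$)
$F{\left(I,C \right)} = \frac{86}{15}$
$865 \left(395 + F{\left(U,9 \right)}\right) = 865 \left(395 + \frac{86}{15}\right) = 865 \cdot \frac{6011}{15} = \frac{1039903}{3}$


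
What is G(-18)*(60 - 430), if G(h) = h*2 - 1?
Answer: 13690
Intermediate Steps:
G(h) = -1 + 2*h (G(h) = 2*h - 1 = -1 + 2*h)
G(-18)*(60 - 430) = (-1 + 2*(-18))*(60 - 430) = (-1 - 36)*(-370) = -37*(-370) = 13690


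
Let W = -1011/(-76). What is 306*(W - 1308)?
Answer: -15054741/38 ≈ -3.9618e+5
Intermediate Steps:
W = 1011/76 (W = -1011*(-1/76) = 1011/76 ≈ 13.303)
306*(W - 1308) = 306*(1011/76 - 1308) = 306*(-98397/76) = -15054741/38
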